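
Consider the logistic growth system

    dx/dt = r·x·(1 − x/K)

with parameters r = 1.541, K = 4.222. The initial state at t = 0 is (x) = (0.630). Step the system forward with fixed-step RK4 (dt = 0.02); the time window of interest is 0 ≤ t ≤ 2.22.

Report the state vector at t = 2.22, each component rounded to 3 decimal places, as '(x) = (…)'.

t=0.000: state=(0.630)
step 1 (dt=0.02): k1=(0.826), k2=(0.835), k3=(0.835), k4=(0.844); state += dt/6·(k1+2k2+2k3+k4)
t=0.020: state=(0.647)
t=0.040: state=(0.664)
t=0.060: state=(0.681)
continuing one RK4 step at a time; state shown every 5 steps (Δt=0.1):
t=0.100: state=(0.717)
t=0.200: state=(0.814)
t=0.300: state=(0.920)
t=0.400: state=(1.035)
t=0.500: state=(1.160)
t=0.600: state=(1.294)
t=0.700: state=(1.437)
t=0.800: state=(1.586)
t=0.900: state=(1.741)
t=1.000: state=(1.901)
t=1.100: state=(2.063)
t=1.200: state=(2.225)
t=1.300: state=(2.387)
t=1.400: state=(2.545)
t=1.500: state=(2.698)
t=1.600: state=(2.844)
t=1.700: state=(2.983)
t=1.800: state=(3.114)
t=1.900: state=(3.235)
t=2.000: state=(3.347)
t=2.100: state=(3.449)
t=2.200: state=(3.541)
t=2.220: state=(3.559)

(x) = (3.559)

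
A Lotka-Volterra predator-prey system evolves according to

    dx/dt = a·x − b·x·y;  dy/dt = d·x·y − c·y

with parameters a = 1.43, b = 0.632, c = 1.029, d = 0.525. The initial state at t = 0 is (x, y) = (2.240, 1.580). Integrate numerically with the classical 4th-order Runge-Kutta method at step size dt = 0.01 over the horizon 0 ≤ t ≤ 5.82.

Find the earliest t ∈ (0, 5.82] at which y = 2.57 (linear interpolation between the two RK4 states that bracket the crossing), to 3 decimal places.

t = 1.250

t=0.000: state=(2.240, 1.580)
step 1 (dt=0.01): k1=(0.966, 0.232), k2=(0.967, 0.236), k3=(0.967, 0.236), k4=(0.967, 0.241); state += dt/6·(k1+2k2+2k3+k4)
t=0.010: state=(2.250, 1.582)
t=0.020: state=(2.259, 1.585)
t=0.030: state=(2.269, 1.587)
continuing one RK4 step at a time; state shown every 20 steps (Δt=0.2):
t=0.200: state=(2.433, 1.644)
t=0.400: state=(2.615, 1.744)
t=0.600: state=(2.769, 1.884)
t=0.800: state=(2.873, 2.064)
t=1.000: state=(2.908, 2.277)
t=1.200: state=(2.860, 2.511)
t=1.240: state=(2.840, 2.558)
next step: t=1.250: state=(2.835, 2.570) — y has crossed 2.57
linear interpolation between t=1.240 (2.55824) and t=1.250 (2.57006) → t≈1.250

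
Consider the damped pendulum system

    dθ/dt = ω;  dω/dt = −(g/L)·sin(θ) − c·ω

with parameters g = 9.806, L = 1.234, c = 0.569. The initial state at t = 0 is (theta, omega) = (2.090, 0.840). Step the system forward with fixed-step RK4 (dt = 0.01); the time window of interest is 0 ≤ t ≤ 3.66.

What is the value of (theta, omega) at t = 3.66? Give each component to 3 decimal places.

(theta, omega) = (-0.460, -1.338)

t=0.000: state=(2.090, 0.840)
step 1 (dt=0.01): k1=(0.840, -7.377), k2=(0.803, -7.340), k3=(0.803, -7.340), k4=(0.767, -7.304); state += dt/6·(k1+2k2+2k3+k4)
t=0.010: state=(2.098, 0.767)
t=0.020: state=(2.105, 0.694)
t=0.030: state=(2.112, 0.622)
continuing one RK4 step at a time; state shown every 20 steps (Δt=0.2):
t=0.200: state=(2.118, -0.526)
t=0.400: state=(1.884, -1.819)
t=0.600: state=(1.390, -3.105)
t=0.800: state=(0.665, -4.035)
t=1.000: state=(-0.155, -3.957)
t=1.200: state=(-0.843, -2.792)
t=1.400: state=(-1.243, -1.180)
t=1.600: state=(-1.319, 0.397)
t=1.800: state=(-1.098, 1.766)
t=2.000: state=(-0.639, 2.724)
t=2.200: state=(-0.058, 2.934)
t=2.400: state=(0.476, 2.287)
t=2.600: state=(0.821, 1.111)
t=2.800: state=(0.914, -0.175)
t=3.000: state=(0.763, -1.289)
t=3.200: state=(0.425, -1.998)
t=3.400: state=(0.005, -2.097)
t=3.600: state=(-0.372, -1.581)
t=3.660: state=(-0.460, -1.338)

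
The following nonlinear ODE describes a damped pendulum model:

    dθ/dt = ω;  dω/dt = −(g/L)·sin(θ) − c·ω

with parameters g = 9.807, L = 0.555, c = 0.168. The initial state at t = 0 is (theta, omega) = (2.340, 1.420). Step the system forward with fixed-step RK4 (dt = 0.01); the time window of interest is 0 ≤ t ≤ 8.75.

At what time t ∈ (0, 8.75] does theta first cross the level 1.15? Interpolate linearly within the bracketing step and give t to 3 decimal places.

t=0.000: state=(2.340, 1.420)
step 1 (dt=0.01): k1=(1.420, -12.934), k2=(1.355, -12.836), k3=(1.356, -12.840), k4=(1.292, -12.745); state += dt/6·(k1+2k2+2k3+k4)
t=0.010: state=(2.354, 1.292)
t=0.020: state=(2.366, 1.165)
t=0.030: state=(2.377, 1.040)
continuing one RK4 step at a time; state shown every 50 steps (Δt=0.5):
t=0.500: state=(1.470, -5.388)
t=0.550: state=(1.180, -6.194)
next step: t=0.560: state=(1.117, -6.344) — theta has crossed 1.15
linear interpolation between t=0.550 (1.18013) and t=0.560 (1.11744) → t≈0.555

t = 0.555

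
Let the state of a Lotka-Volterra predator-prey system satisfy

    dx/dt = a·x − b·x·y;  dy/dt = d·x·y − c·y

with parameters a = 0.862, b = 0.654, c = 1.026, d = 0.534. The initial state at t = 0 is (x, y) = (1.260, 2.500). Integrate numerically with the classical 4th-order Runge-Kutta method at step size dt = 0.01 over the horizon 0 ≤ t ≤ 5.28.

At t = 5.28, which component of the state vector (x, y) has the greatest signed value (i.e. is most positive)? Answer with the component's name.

largest component: x

t=0.000: state=(1.260, 2.500)
step 1 (dt=0.01): k1=(-0.974, -0.883), k2=(-0.967, -0.888), k3=(-0.967, -0.888), k4=(-0.959, -0.893); state += dt/6·(k1+2k2+2k3+k4)
t=0.010: state=(1.250, 2.491)
t=0.020: state=(1.241, 2.482)
t=0.030: state=(1.231, 2.473)
continuing one RK4 step at a time; state shown every 20 steps (Δt=0.2):
t=0.200: state=(1.093, 2.308)
t=0.400: state=(0.973, 2.098)
t=0.600: state=(0.891, 1.887)
t=0.800: state=(0.838, 1.685)
t=1.000: state=(0.809, 1.499)
t=1.200: state=(0.799, 1.330)
t=1.400: state=(0.806, 1.180)
t=1.600: state=(0.828, 1.048)
t=1.800: state=(0.864, 0.935)
t=2.000: state=(0.914, 0.837)
t=2.200: state=(0.979, 0.754)
t=2.400: state=(1.059, 0.685)
t=2.600: state=(1.155, 0.628)
t=2.800: state=(1.268, 0.582)
t=3.000: state=(1.400, 0.546)
t=3.200: state=(1.551, 0.521)
t=3.400: state=(1.724, 0.505)
t=3.600: state=(1.918, 0.500)
t=3.800: state=(2.134, 0.505)
t=4.000: state=(2.371, 0.523)
t=4.200: state=(2.626, 0.556)
t=4.400: state=(2.892, 0.608)
t=4.600: state=(3.158, 0.685)
t=4.800: state=(3.408, 0.792)
t=5.000: state=(3.618, 0.939)
t=5.200: state=(3.755, 1.135)
t=5.280: state=(3.782, 1.228)
compare at T: x=3.782, y=1.228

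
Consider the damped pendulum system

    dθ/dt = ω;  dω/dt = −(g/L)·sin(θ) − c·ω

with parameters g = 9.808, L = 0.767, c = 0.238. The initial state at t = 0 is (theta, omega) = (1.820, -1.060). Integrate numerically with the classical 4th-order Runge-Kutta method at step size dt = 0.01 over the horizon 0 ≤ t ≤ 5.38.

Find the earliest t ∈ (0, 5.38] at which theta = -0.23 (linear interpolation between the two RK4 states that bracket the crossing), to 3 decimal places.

t = 0.529

t=0.000: state=(1.820, -1.060)
step 1 (dt=0.01): k1=(-1.060, -12.140), k2=(-1.121, -12.142), k3=(-1.121, -12.143), k4=(-1.181, -12.146); state += dt/6·(k1+2k2+2k3+k4)
t=0.010: state=(1.809, -1.181)
t=0.020: state=(1.796, -1.303)
t=0.030: state=(1.783, -1.425)
continuing one RK4 step at a time; state shown every 20 steps (Δt=0.2):
t=0.200: state=(1.365, -3.482)
t=0.400: state=(0.465, -5.272)
t=0.520: state=(-0.181, -5.333)
next step: t=0.530: state=(-0.234, -5.294) — theta has crossed -0.23
linear interpolation between t=0.520 (-0.18058) and t=0.530 (-0.23372) → t≈0.529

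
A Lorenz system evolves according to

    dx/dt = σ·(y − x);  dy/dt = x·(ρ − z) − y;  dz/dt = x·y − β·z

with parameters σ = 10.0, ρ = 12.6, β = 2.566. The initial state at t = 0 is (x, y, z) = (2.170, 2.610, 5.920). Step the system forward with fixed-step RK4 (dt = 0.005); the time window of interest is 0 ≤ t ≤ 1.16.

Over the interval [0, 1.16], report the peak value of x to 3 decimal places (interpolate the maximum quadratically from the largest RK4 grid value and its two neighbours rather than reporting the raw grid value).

t=0.000: state=(2.170, 2.610, 5.920)
step 1 (dt=0.005): k1=(4.400, 11.886, -9.527), k2=(4.587, 11.981, -9.372), k3=(4.585, 11.983, -9.372), k4=(4.770, 12.082, -9.216); state += dt/6·(k1+2k2+2k3+k4)
t=0.005: state=(2.193, 2.670, 5.873)
t=0.010: state=(2.218, 2.731, 5.828)
t=0.015: state=(2.244, 2.793, 5.784)
continuing one RK4 step at a time; state shown every 10 steps (Δt=0.05):
t=0.050: state=(2.478, 3.260, 5.526)
t=0.100: state=(2.949, 4.049, 5.326)
t=0.150: state=(3.580, 5.006, 5.378)
t=0.200: state=(4.375, 6.125, 5.771)
t=0.250: state=(5.322, 7.345, 6.615)
t=0.300: state=(6.370, 8.501, 8.007)
t=0.350: state=(7.398, 9.308, 9.948)
t=0.400: state=(8.202, 9.426, 12.221)
t=0.450: state=(8.549, 8.663, 14.350)
t=0.500: state=(8.296, 7.188, 15.785)
t=0.550: state=(7.496, 5.487, 16.238)
t=0.600: state=(6.383, 4.035, 15.824)
t=0.650: state=(5.233, 3.050, 14.871)
t=0.700: state=(4.246, 2.509, 13.688)
t=0.750: state=(3.508, 2.294, 12.470)
t=0.800: state=(3.025, 2.294, 11.315)
t=0.850: state=(2.764, 2.436, 10.271)
t=0.900: state=(2.685, 2.688, 9.359)
t=0.950: state=(2.757, 3.038, 8.596)
t=1.000: state=(2.961, 3.490, 7.997)
t=1.050: state=(3.285, 4.054, 7.586)
t=1.100: state=(3.729, 4.732, 7.395)
t=1.150: state=(4.287, 5.514, 7.469)
t=1.160: state=(4.412, 5.680, 7.521)
largest grid value and its neighbours: x(0.450)=8.54937, x(0.455)=8.55194, x(0.460)=8.54827
parabola through these three points peaks at t≈0.455 with x≈8.55197

max x = 8.552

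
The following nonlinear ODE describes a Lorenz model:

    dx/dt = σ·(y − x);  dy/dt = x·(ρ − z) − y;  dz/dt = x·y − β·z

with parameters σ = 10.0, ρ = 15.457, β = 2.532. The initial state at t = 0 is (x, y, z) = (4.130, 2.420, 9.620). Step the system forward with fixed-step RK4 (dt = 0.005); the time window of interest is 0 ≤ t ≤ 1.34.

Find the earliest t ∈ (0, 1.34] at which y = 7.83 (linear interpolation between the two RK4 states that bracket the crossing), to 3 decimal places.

t = 0.235

t=0.000: state=(4.130, 2.420, 9.620)
step 1 (dt=0.005): k1=(-17.100, 21.687, -14.363), k2=(-16.130, 21.530, -14.154), k3=(-16.158, 21.542, -14.151), k4=(-15.215, 21.394, -13.943); state += dt/6·(k1+2k2+2k3+k4)
t=0.005: state=(4.049, 2.528, 9.549)
t=0.010: state=(3.978, 2.634, 9.481)
t=0.015: state=(3.915, 2.739, 9.414)
continuing one RK4 step at a time; state shown every 10 steps (Δt=0.05):
t=0.050: state=(3.680, 3.456, 9.007)
t=0.100: state=(3.811, 4.492, 8.630)
t=0.150: state=(4.317, 5.631, 8.567)
t=0.200: state=(5.100, 6.899, 8.935)
t=0.235: state=(5.777, 7.828, 9.521)
next step: t=0.240: state=(5.880, 7.960, 9.630) — y has crossed 7.83
linear interpolation between t=0.235 (7.82850) and t=0.240 (7.96043) → t≈0.235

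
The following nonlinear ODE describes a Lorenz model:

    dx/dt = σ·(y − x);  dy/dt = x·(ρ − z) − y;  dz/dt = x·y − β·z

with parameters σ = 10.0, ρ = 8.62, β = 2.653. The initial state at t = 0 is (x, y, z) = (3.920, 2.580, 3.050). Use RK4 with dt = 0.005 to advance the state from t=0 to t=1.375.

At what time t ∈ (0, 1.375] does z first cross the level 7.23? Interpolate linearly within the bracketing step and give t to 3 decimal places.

t = 0.344

t=0.000: state=(3.920, 2.580, 3.050)
step 1 (dt=0.005): k1=(-13.400, 19.254, 2.022), k2=(-12.584, 19.000, 2.109), k3=(-12.610, 19.011, 2.112), k4=(-11.819, 18.767, 2.198); state += dt/6·(k1+2k2+2k3+k4)
t=0.005: state=(3.857, 2.675, 3.061)
t=0.010: state=(3.802, 2.768, 3.072)
t=0.015: state=(3.753, 2.858, 3.084)
continuing one RK4 step at a time; state shown every 10 steps (Δt=0.05):
t=0.050: state=(3.583, 3.448, 3.196)
t=0.100: state=(3.695, 4.214, 3.449)
t=0.150: state=(4.056, 4.946, 3.853)
t=0.200: state=(4.557, 5.645, 4.445)
t=0.250: state=(5.120, 6.261, 5.248)
t=0.300: state=(5.672, 6.714, 6.245)
t=0.340: state=(6.052, 6.894, 7.136)
next step: t=0.345: state=(6.094, 6.902, 7.251) — z has crossed 7.23
linear interpolation between t=0.340 (7.13646) and t=0.345 (7.25052) → t≈0.344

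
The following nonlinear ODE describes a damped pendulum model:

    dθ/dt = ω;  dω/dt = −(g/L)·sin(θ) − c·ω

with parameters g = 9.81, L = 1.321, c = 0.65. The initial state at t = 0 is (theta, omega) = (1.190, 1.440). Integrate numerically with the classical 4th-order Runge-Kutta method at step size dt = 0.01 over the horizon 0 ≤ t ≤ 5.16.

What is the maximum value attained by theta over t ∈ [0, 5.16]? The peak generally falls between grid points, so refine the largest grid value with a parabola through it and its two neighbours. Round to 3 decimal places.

t=0.000: state=(1.190, 1.440)
step 1 (dt=0.01): k1=(1.440, -7.830), k2=(1.401, -7.824), k3=(1.401, -7.824), k4=(1.362, -7.817); state += dt/6·(k1+2k2+2k3+k4)
t=0.010: state=(1.204, 1.362)
t=0.020: state=(1.217, 1.284)
t=0.030: state=(1.230, 1.206)
continuing one RK4 step at a time; state shown every 20 steps (Δt=0.2):
t=0.200: state=(1.325, -0.070)
t=0.400: state=(1.175, -1.391)
t=0.600: state=(0.790, -2.382)
t=0.800: state=(0.261, -2.783)
t=1.000: state=(-0.271, -2.421)
t=1.200: state=(-0.668, -1.475)
t=1.400: state=(-0.848, -0.318)
t=1.600: state=(-0.800, 0.759)
t=1.800: state=(-0.563, 1.553)
t=2.000: state=(-0.210, 1.888)
t=2.200: state=(0.156, 1.685)
t=2.400: state=(0.436, 1.057)
t=2.600: state=(0.566, 0.241)
t=2.800: state=(0.535, -0.532)
t=3.000: state=(0.368, -1.084)
t=3.200: state=(0.125, -1.292)
t=3.400: state=(-0.123, -1.128)
t=3.600: state=(-0.307, -0.680)
t=3.800: state=(-0.387, -0.110)
t=4.000: state=(-0.354, 0.419)
t=4.200: state=(-0.231, 0.775)
t=4.400: state=(-0.061, 0.883)
t=4.600: state=(0.105, 0.739)
t=4.800: state=(0.222, 0.412)
t=5.000: state=(0.265, 0.016)
t=5.160: state=(0.244, -0.274)
largest grid value and its neighbours: theta(0.180)=1.32463, theta(0.190)=1.32501, theta(0.200)=1.32467
parabola through these three points peaks at t≈0.190 with theta≈1.32501

max theta = 1.325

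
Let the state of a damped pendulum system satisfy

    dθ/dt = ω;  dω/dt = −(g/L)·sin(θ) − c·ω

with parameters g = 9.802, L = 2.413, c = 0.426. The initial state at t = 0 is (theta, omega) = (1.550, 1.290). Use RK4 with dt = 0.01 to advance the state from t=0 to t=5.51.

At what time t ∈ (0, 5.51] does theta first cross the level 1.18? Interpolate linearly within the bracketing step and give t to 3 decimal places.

t = 0.847

t=0.000: state=(1.550, 1.290)
step 1 (dt=0.01): k1=(1.290, -4.611), k2=(1.267, -4.601), k3=(1.267, -4.601), k4=(1.244, -4.592); state += dt/6·(k1+2k2+2k3+k4)
t=0.010: state=(1.563, 1.244)
t=0.020: state=(1.575, 1.198)
t=0.030: state=(1.587, 1.153)
continuing one RK4 step at a time; state shown every 20 steps (Δt=0.2):
t=0.200: state=(1.719, 0.409)
t=0.400: state=(1.719, -0.393)
t=0.600: state=(1.565, -1.136)
t=0.800: state=(1.269, -1.811)
t=0.840: state=(1.194, -1.932)
next step: t=0.850: state=(1.175, -1.962) — theta has crossed 1.18
linear interpolation between t=0.840 (1.19405) and t=0.850 (1.17458) → t≈0.847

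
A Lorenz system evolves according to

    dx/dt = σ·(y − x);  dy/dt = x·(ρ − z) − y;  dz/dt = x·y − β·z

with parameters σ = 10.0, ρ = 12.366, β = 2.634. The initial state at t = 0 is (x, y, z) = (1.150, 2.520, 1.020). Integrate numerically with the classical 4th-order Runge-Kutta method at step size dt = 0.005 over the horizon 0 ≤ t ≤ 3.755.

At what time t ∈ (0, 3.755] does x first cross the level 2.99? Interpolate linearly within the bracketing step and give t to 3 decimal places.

t=0.000: state=(1.150, 2.520, 1.020)
step 1 (dt=0.005): k1=(13.700, 10.528, 0.211), k2=(13.621, 10.890, 0.327), k3=(13.632, 10.886, 0.327), k4=(13.563, 11.245, 0.445); state += dt/6·(k1+2k2+2k3+k4)
t=0.005: state=(1.218, 2.574, 1.022)
t=0.010: state=(1.286, 2.632, 1.024)
t=0.015: state=(1.353, 2.694, 1.029)
t=0.120: state=(2.935, 4.771, 1.521)
next step: t=0.125: state=(3.028, 4.908, 1.573) — x has crossed 2.99
linear interpolation between t=0.120 (2.93542) and t=0.125 (3.02829) → t≈0.123

t = 0.123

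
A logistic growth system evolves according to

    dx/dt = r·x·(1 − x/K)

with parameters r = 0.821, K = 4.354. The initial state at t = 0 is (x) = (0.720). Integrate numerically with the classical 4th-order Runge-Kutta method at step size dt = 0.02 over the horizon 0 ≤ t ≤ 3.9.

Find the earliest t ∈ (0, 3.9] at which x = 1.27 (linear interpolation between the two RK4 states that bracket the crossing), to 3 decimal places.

t = 0.891

t=0.000: state=(0.720)
step 1 (dt=0.02): k1=(0.493), k2=(0.496), k3=(0.496), k4=(0.499); state += dt/6·(k1+2k2+2k3+k4)
t=0.020: state=(0.730)
t=0.040: state=(0.740)
t=0.060: state=(0.750)
continuing one RK4 step at a time; state shown every 10 steps (Δt=0.2):
t=0.200: state=(0.824)
t=0.400: state=(0.940)
t=0.600: state=(1.066)
t=0.800: state=(1.204)
t=0.880: state=(1.262)
next step: t=0.900: state=(1.277) — x has crossed 1.27
linear interpolation between t=0.880 (1.26179) and t=0.900 (1.27655) → t≈0.891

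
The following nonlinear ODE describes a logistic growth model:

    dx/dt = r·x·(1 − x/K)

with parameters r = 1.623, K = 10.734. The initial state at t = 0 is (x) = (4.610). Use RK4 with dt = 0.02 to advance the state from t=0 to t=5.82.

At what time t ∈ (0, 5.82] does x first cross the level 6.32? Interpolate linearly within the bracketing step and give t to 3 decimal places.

t = 0.396

t=0.000: state=(4.610)
step 1 (dt=0.02): k1=(4.269), k2=(4.278), k3=(4.278), k4=(4.287); state += dt/6·(k1+2k2+2k3+k4)
t=0.020: state=(4.696)
t=0.040: state=(4.781)
t=0.060: state=(4.868)
continuing one RK4 step at a time; state shown every 10 steps (Δt=0.2):
t=0.200: state=(5.476)
t=0.380: state=(6.252)
next step: t=0.400: state=(6.336) — x has crossed 6.32
linear interpolation between t=0.380 (6.25179) and t=0.400 (6.33630) → t≈0.396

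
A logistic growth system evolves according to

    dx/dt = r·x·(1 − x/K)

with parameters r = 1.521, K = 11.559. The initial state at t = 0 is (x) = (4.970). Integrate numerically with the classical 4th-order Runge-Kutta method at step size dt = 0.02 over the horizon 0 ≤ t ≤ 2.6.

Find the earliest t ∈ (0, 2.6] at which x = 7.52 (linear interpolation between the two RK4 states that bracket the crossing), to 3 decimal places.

t=0.000: state=(4.970)
step 1 (dt=0.02): k1=(4.309), k2=(4.318), k3=(4.318), k4=(4.326); state += dt/6·(k1+2k2+2k3+k4)
t=0.020: state=(5.056)
t=0.040: state=(5.143)
t=0.060: state=(5.230)
continuing one RK4 step at a time; state shown every 5 steps (Δt=0.1):
t=0.100: state=(5.405)
t=0.200: state=(5.844)
t=0.300: state=(6.282)
t=0.400: state=(6.714)
t=0.500: state=(7.137)
t=0.580: state=(7.464)
next step: t=0.600: state=(7.544) — x has crossed 7.52
linear interpolation between t=0.580 (7.46367) and t=0.600 (7.54375) → t≈0.594

t = 0.594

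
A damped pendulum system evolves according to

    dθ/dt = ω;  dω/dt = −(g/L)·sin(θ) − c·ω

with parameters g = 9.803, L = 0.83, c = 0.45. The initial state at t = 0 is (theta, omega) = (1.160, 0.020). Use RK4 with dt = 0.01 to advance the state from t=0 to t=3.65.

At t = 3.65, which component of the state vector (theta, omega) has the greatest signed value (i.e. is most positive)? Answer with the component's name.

t=0.000: state=(1.160, 0.020)
step 1 (dt=0.01): k1=(0.020, -10.837), k2=(-0.034, -10.813), k3=(-0.034, -10.812), k4=(-0.088, -10.787); state += dt/6·(k1+2k2+2k3+k4)
t=0.010: state=(1.160, -0.088)
t=0.020: state=(1.158, -0.196)
t=0.030: state=(1.156, -0.303)
continuing one RK4 step at a time; state shown every 20 steps (Δt=0.2):
t=0.200: state=(0.957, -1.981)
t=0.400: state=(0.415, -3.254)
t=0.600: state=(-0.250, -3.141)
t=0.800: state=(-0.754, -1.742)
t=1.000: state=(-0.916, 0.129)
t=1.200: state=(-0.716, 1.801)
t=1.400: state=(-0.247, 2.705)
t=1.600: state=(0.285, 2.411)
t=1.800: state=(0.651, 1.142)
t=2.000: state=(0.721, -0.434)
t=2.200: state=(0.497, -1.722)
t=2.400: state=(0.085, -2.229)
t=2.600: state=(-0.327, -1.741)
t=2.800: state=(-0.566, -0.575)
t=3.000: state=(-0.550, 0.710)
t=3.200: state=(-0.307, 1.612)
t=3.400: state=(0.045, 1.767)
t=3.600: state=(0.347, 1.149)
t=3.650: state=(0.399, 0.910)
compare at T: theta=0.399, omega=0.910

largest component: omega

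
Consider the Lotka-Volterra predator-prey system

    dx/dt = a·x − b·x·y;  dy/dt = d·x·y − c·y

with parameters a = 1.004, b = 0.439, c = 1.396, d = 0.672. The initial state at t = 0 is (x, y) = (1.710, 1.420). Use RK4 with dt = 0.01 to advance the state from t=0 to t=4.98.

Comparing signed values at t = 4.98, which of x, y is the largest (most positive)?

largest component: y

t=0.000: state=(1.710, 1.420)
step 1 (dt=0.01): k1=(0.651, -0.351), k2=(0.653, -0.347), k3=(0.653, -0.347), k4=(0.656, -0.343); state += dt/6·(k1+2k2+2k3+k4)
t=0.010: state=(1.717, 1.417)
t=0.020: state=(1.723, 1.413)
t=0.030: state=(1.730, 1.410)
continuing one RK4 step at a time; state shown every 20 steps (Δt=0.2):
t=0.200: state=(1.850, 1.364)
t=0.400: state=(2.009, 1.337)
t=0.600: state=(2.184, 1.340)
t=0.800: state=(2.370, 1.377)
t=1.000: state=(2.560, 1.450)
t=1.200: state=(2.742, 1.567)
t=1.400: state=(2.901, 1.732)
t=1.600: state=(3.018, 1.951)
t=1.800: state=(3.072, 2.224)
t=2.000: state=(3.047, 2.540)
t=2.200: state=(2.937, 2.876)
t=2.400: state=(2.750, 3.190)
t=2.600: state=(2.511, 3.437)
t=2.800: state=(2.254, 3.581)
t=3.000: state=(2.008, 3.606)
t=3.200: state=(1.794, 3.520)
t=3.400: state=(1.621, 3.348)
t=3.600: state=(1.491, 3.120)
t=3.800: state=(1.402, 2.865)
t=4.000: state=(1.348, 2.606)
t=4.200: state=(1.325, 2.358)
t=4.400: state=(1.330, 2.131)
t=4.600: state=(1.361, 1.931)
t=4.800: state=(1.415, 1.760)
t=4.980: state=(1.483, 1.630)
compare at T: x=1.483, y=1.630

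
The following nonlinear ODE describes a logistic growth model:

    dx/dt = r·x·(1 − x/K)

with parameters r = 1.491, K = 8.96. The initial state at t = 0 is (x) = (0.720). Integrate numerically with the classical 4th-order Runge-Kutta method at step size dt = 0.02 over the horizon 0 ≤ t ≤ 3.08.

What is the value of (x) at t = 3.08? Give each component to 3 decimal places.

t=0.000: state=(0.720)
step 1 (dt=0.02): k1=(0.987), k2=(1.000), k3=(1.000), k4=(1.012); state += dt/6·(k1+2k2+2k3+k4)
t=0.020: state=(0.740)
t=0.040: state=(0.760)
t=0.060: state=(0.782)
continuing one RK4 step at a time; state shown every 5 steps (Δt=0.1):
t=0.100: state=(0.825)
t=0.200: state=(0.944)
t=0.300: state=(1.077)
t=0.400: state=(1.227)
t=0.500: state=(1.393)
t=0.600: state=(1.578)
t=0.700: state=(1.781)
t=0.800: state=(2.004)
t=0.900: state=(2.245)
t=1.000: state=(2.505)
t=1.100: state=(2.783)
t=1.200: state=(3.077)
t=1.300: state=(3.384)
t=1.400: state=(3.704)
t=1.500: state=(4.031)
t=1.600: state=(4.364)
t=1.700: state=(4.698)
t=1.800: state=(5.029)
t=1.900: state=(5.354)
t=2.000: state=(5.670)
t=2.100: state=(5.974)
t=2.200: state=(6.263)
t=2.300: state=(6.536)
t=2.400: state=(6.790)
t=2.500: state=(7.026)
t=2.600: state=(7.242)
t=2.700: state=(7.440)
t=2.800: state=(7.619)
t=2.900: state=(7.780)
t=3.000: state=(7.925)
t=3.080: state=(8.029)

(x) = (8.029)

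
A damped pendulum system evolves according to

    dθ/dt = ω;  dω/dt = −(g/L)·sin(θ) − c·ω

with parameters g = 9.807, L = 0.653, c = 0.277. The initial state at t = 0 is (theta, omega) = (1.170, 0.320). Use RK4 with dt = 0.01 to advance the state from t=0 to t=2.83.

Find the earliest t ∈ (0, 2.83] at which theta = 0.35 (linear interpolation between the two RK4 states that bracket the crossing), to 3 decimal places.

t=0.000: state=(1.170, 0.320)
step 1 (dt=0.01): k1=(0.320, -13.917), k2=(0.250, -13.907), k3=(0.250, -13.905), k4=(0.181, -13.893); state += dt/6·(k1+2k2+2k3+k4)
t=0.010: state=(1.173, 0.181)
t=0.020: state=(1.174, 0.042)
t=0.030: state=(1.173, -0.096)
continuing one RK4 step at a time; state shown every 10 steps (Δt=0.1):
t=0.100: state=(1.133, -1.048)
t=0.200: state=(0.964, -2.309)
t=0.300: state=(0.679, -3.335)
t=0.380: state=(0.389, -3.867)
next step: t=0.390: state=(0.350, -3.911) — theta has crossed 0.35
linear interpolation between t=0.380 (0.38883) and t=0.390 (0.34994) → t≈0.390

t = 0.390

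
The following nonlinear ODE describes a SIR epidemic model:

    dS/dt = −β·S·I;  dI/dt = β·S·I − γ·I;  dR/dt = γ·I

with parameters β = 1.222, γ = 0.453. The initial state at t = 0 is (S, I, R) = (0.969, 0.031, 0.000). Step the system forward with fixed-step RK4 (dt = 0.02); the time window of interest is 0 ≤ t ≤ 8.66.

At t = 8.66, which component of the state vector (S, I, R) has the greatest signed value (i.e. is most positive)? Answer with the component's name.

largest component: R

t=0.000: state=(0.969, 0.031, 0.000)
step 1 (dt=0.02): k1=(-0.037, 0.023, 0.014), k2=(-0.037, 0.023, 0.014), k3=(-0.037, 0.023, 0.014), k4=(-0.037, 0.023, 0.014); state += dt/6·(k1+2k2+2k3+k4)
t=0.020: state=(0.968, 0.031, 0.000)
t=0.040: state=(0.968, 0.032, 0.001)
t=0.060: state=(0.967, 0.032, 0.001)
continuing one RK4 step at a time; state shown every 25 steps (Δt=0.5):
t=0.500: state=(0.947, 0.044, 0.008)
t=1.000: state=(0.917, 0.063, 0.020)
t=1.500: state=(0.876, 0.086, 0.037)
t=2.000: state=(0.824, 0.116, 0.060)
t=2.500: state=(0.760, 0.150, 0.090)
t=3.000: state=(0.686, 0.186, 0.128)
t=3.500: state=(0.606, 0.220, 0.174)
t=4.000: state=(0.525, 0.248, 0.227)
t=4.500: state=(0.448, 0.266, 0.286)
t=5.000: state=(0.380, 0.273, 0.347)
t=5.500: state=(0.322, 0.270, 0.409)
t=6.000: state=(0.274, 0.258, 0.468)
t=6.500: state=(0.235, 0.240, 0.525)
t=7.000: state=(0.204, 0.219, 0.577)
t=7.500: state=(0.180, 0.196, 0.624)
t=8.000: state=(0.161, 0.173, 0.666)
t=8.500: state=(0.146, 0.152, 0.703)
t=8.660: state=(0.141, 0.145, 0.713)
compare at T: S=0.141, I=0.145, R=0.713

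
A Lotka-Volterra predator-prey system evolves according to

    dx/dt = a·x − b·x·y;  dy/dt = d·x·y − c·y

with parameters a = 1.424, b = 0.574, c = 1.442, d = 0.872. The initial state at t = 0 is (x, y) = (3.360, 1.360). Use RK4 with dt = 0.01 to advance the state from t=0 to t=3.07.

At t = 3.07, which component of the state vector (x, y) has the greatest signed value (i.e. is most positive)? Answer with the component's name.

t=0.000: state=(3.360, 1.360)
step 1 (dt=0.01): k1=(2.162, 2.024), k2=(2.149, 2.052), k3=(2.149, 2.052), k4=(2.136, 2.080); state += dt/6·(k1+2k2+2k3+k4)
t=0.010: state=(3.381, 1.381)
t=0.020: state=(3.403, 1.402)
t=0.030: state=(3.424, 1.423)
continuing one RK4 step at a time; state shown every 10 steps (Δt=0.1):
t=0.100: state=(3.561, 1.592)
t=0.200: state=(3.716, 1.894)
t=0.300: state=(3.803, 2.277)
t=0.400: state=(3.797, 2.748)
t=0.500: state=(3.682, 3.299)
t=0.600: state=(3.454, 3.901)
t=0.700: state=(3.128, 4.503)
t=0.800: state=(2.742, 5.036)
t=0.900: state=(2.339, 5.441)
t=1.000: state=(1.958, 5.679)
t=1.100: state=(1.625, 5.746)
t=1.200: state=(1.350, 5.661)
t=1.300: state=(1.131, 5.458)
t=1.400: state=(0.961, 5.175)
t=1.500: state=(0.831, 4.842)
t=1.600: state=(0.733, 4.487)
t=1.700: state=(0.660, 4.127)
t=1.800: state=(0.607, 3.775)
t=1.900: state=(0.569, 3.440)
t=2.000: state=(0.543, 3.125)
t=2.100: state=(0.528, 2.835)
t=2.200: state=(0.521, 2.569)
t=2.300: state=(0.522, 2.327)
t=2.400: state=(0.530, 2.109)
t=2.500: state=(0.545, 1.914)
t=2.600: state=(0.566, 1.739)
t=2.700: state=(0.593, 1.583)
t=2.800: state=(0.627, 1.445)
t=2.900: state=(0.668, 1.324)
t=3.000: state=(0.716, 1.217)
t=3.070: state=(0.754, 1.151)
compare at T: x=0.754, y=1.151

largest component: y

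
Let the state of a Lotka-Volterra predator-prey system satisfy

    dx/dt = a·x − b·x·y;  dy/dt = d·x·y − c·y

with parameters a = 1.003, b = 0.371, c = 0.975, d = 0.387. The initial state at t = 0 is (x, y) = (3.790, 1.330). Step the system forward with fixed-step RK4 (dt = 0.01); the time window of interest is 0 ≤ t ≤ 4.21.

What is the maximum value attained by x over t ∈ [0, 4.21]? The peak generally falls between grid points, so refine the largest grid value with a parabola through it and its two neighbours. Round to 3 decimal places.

max x = 5.020

t=0.000: state=(3.790, 1.330)
step 1 (dt=0.01): k1=(1.931, 0.654), k2=(1.932, 0.661), k3=(1.932, 0.661), k4=(1.932, 0.667); state += dt/6·(k1+2k2+2k3+k4)
t=0.010: state=(3.809, 1.337)
t=0.020: state=(3.829, 1.343)
t=0.030: state=(3.848, 1.350)
continuing one RK4 step at a time; state shown every 20 steps (Δt=0.2):
t=0.200: state=(4.173, 1.489)
t=0.400: state=(4.531, 1.717)
t=0.600: state=(4.821, 2.030)
t=0.800: state=(4.994, 2.445)
t=1.000: state=(4.997, 2.965)
t=1.200: state=(4.794, 3.568)
t=1.400: state=(4.393, 4.194)
t=1.600: state=(3.849, 4.751)
t=1.800: state=(3.255, 5.146)
t=2.000: state=(2.693, 5.328)
t=2.200: state=(2.216, 5.298)
t=2.400: state=(1.840, 5.098)
t=2.600: state=(1.558, 4.781)
t=2.800: state=(1.354, 4.402)
t=3.000: state=(1.212, 3.998)
t=3.200: state=(1.117, 3.599)
t=3.400: state=(1.060, 3.221)
t=3.600: state=(1.034, 2.874)
t=3.800: state=(1.033, 2.561)
t=4.000: state=(1.055, 2.285)
t=4.200: state=(1.098, 2.043)
t=4.210: state=(1.101, 2.032)
largest grid value and its neighbours: x(0.890)=5.01926, x(0.900)=5.01972, x(0.910)=5.01969
parabola through these three points peaks at t≈0.904 with x≈5.01977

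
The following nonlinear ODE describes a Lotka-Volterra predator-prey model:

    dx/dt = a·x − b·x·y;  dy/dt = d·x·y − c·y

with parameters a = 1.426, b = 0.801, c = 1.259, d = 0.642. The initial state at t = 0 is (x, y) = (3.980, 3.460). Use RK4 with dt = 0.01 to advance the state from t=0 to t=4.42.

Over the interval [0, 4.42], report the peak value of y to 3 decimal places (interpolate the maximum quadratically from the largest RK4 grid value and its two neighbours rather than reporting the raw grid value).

max y = 4.389

t=0.000: state=(3.980, 3.460)
step 1 (dt=0.01): k1=(-5.355, 4.485), k2=(-5.390, 4.454), k3=(-5.389, 4.453), k4=(-5.422, 4.421); state += dt/6·(k1+2k2+2k3+k4)
t=0.010: state=(3.926, 3.505)
t=0.020: state=(3.872, 3.548)
t=0.030: state=(3.816, 3.592)
continuing one RK4 step at a time; state shown every 20 steps (Δt=0.2):
t=0.200: state=(2.856, 4.173)
t=0.400: state=(1.900, 4.388)
t=0.600: state=(1.268, 4.167)
t=0.800: state=(0.896, 3.714)
t=1.000: state=(0.685, 3.191)
t=1.200: state=(0.569, 2.687)
t=1.400: state=(0.511, 2.238)
t=1.600: state=(0.490, 1.854)
t=1.800: state=(0.497, 1.535)
t=2.000: state=(0.528, 1.275)
t=2.200: state=(0.583, 1.064)
t=2.400: state=(0.663, 0.896)
t=2.600: state=(0.773, 0.763)
t=2.800: state=(0.917, 0.661)
t=3.000: state=(1.104, 0.585)
t=3.200: state=(1.343, 0.532)
t=3.400: state=(1.645, 0.500)
t=3.600: state=(2.022, 0.492)
t=3.800: state=(2.483, 0.510)
t=4.000: state=(3.032, 0.565)
t=4.200: state=(3.655, 0.674)
t=4.400: state=(4.301, 0.873)
t=4.420: state=(4.363, 0.900)
largest grid value and its neighbours: y(0.370)=4.38783, y(0.380)=4.38899, y(0.390)=4.38899
parabola through these three points peaks at t≈0.385 with y≈4.38914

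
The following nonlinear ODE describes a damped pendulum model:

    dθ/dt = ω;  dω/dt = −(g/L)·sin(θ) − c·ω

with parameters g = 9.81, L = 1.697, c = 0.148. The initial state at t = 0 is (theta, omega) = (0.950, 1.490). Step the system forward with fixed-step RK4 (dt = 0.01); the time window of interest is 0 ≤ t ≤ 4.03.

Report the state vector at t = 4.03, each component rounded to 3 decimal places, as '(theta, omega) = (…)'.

(theta, omega) = (-0.447, -1.686)

t=0.000: state=(0.950, 1.490)
step 1 (dt=0.01): k1=(1.490, -4.923), k2=(1.465, -4.944), k3=(1.465, -4.944), k4=(1.441, -4.964); state += dt/6·(k1+2k2+2k3+k4)
t=0.010: state=(0.965, 1.441)
t=0.020: state=(0.979, 1.391)
t=0.030: state=(0.992, 1.341)
continuing one RK4 step at a time; state shown every 20 steps (Δt=0.2):
t=0.200: state=(1.145, 0.451)
t=0.400: state=(1.130, -0.604)
t=0.600: state=(0.910, -1.564)
t=0.800: state=(0.521, -2.270)
t=1.000: state=(0.033, -2.515)
t=1.200: state=(-0.448, -2.203)
t=1.400: state=(-0.819, -1.456)
t=1.600: state=(-1.016, -0.499)
t=1.800: state=(-1.016, 0.494)
t=2.000: state=(-0.825, 1.395)
t=2.200: state=(-0.475, 2.049)
t=2.400: state=(-0.034, 2.276)
t=2.600: state=(0.402, 1.997)
t=2.800: state=(0.738, 1.315)
t=3.000: state=(0.914, 0.429)
t=3.200: state=(0.907, -0.494)
t=3.400: state=(0.723, -1.318)
t=3.600: state=(0.397, -1.890)
t=3.800: state=(-0.006, -2.057)
t=4.000: state=(-0.395, -1.765)
t=4.030: state=(-0.447, -1.686)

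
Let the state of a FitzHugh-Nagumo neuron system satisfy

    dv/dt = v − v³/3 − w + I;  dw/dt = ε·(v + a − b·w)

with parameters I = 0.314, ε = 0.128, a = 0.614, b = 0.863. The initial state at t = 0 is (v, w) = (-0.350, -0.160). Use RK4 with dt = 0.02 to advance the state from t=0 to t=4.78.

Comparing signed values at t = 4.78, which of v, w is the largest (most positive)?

largest component: v

t=0.000: state=(-0.350, -0.160)
step 1 (dt=0.02): k1=(0.138, 0.051), k2=(0.139, 0.052), k3=(0.139, 0.052), k4=(0.140, 0.052); state += dt/6·(k1+2k2+2k3+k4)
t=0.020: state=(-0.347, -0.159)
t=0.040: state=(-0.344, -0.158)
t=0.060: state=(-0.342, -0.157)
continuing one RK4 step at a time; state shown every 10 steps (Δt=0.2):
t=0.200: state=(-0.321, -0.149)
t=0.400: state=(-0.288, -0.138)
t=0.600: state=(-0.252, -0.127)
t=0.800: state=(-0.210, -0.114)
t=1.000: state=(-0.163, -0.101)
t=1.200: state=(-0.109, -0.087)
t=1.400: state=(-0.046, -0.071)
t=1.600: state=(0.028, -0.054)
t=1.800: state=(0.114, -0.036)
t=2.000: state=(0.214, -0.015)
t=2.200: state=(0.330, 0.007)
t=2.400: state=(0.464, 0.033)
t=2.600: state=(0.614, 0.061)
t=2.800: state=(0.778, 0.093)
t=3.000: state=(0.948, 0.128)
t=3.200: state=(1.114, 0.167)
t=3.400: state=(1.264, 0.209)
t=3.600: state=(1.390, 0.254)
t=3.800: state=(1.486, 0.300)
t=4.000: state=(1.553, 0.348)
t=4.200: state=(1.596, 0.396)
t=4.400: state=(1.619, 0.443)
t=4.600: state=(1.627, 0.490)
t=4.780: state=(1.626, 0.532)
compare at T: v=1.626, w=0.532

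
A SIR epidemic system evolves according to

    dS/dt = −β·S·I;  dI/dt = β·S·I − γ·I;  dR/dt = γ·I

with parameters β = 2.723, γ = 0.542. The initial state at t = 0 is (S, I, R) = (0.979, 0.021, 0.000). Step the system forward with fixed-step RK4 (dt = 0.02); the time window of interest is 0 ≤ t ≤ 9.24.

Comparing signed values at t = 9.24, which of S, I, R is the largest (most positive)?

largest component: R

t=0.000: state=(0.979, 0.021, 0.000)
step 1 (dt=0.02): k1=(-0.056, 0.045, 0.011), k2=(-0.057, 0.046, 0.012), k3=(-0.057, 0.046, 0.012), k4=(-0.058, 0.046, 0.012); state += dt/6·(k1+2k2+2k3+k4)
t=0.020: state=(0.978, 0.022, 0.000)
t=0.040: state=(0.977, 0.023, 0.000)
t=0.060: state=(0.975, 0.024, 0.001)
continuing one RK4 step at a time; state shown every 25 steps (Δt=0.5):
t=0.500: state=(0.931, 0.059, 0.010)
t=1.000: state=(0.814, 0.149, 0.037)
t=1.500: state=(0.602, 0.301, 0.097)
t=2.000: state=(0.360, 0.441, 0.199)
t=2.500: state=(0.190, 0.484, 0.327)
t=3.000: state=(0.100, 0.446, 0.454)
t=3.500: state=(0.057, 0.377, 0.566)
t=4.000: state=(0.036, 0.306, 0.658)
t=4.500: state=(0.025, 0.243, 0.732)
t=5.000: state=(0.018, 0.191, 0.791)
t=5.500: state=(0.015, 0.149, 0.837)
t=6.000: state=(0.012, 0.116, 0.872)
t=6.500: state=(0.011, 0.089, 0.900)
t=7.000: state=(0.010, 0.069, 0.921)
t=7.500: state=(0.009, 0.053, 0.938)
t=8.000: state=(0.008, 0.041, 0.951)
t=8.500: state=(0.008, 0.032, 0.960)
t=9.000: state=(0.008, 0.024, 0.968)
t=9.240: state=(0.007, 0.022, 0.971)
compare at T: S=0.007, I=0.022, R=0.971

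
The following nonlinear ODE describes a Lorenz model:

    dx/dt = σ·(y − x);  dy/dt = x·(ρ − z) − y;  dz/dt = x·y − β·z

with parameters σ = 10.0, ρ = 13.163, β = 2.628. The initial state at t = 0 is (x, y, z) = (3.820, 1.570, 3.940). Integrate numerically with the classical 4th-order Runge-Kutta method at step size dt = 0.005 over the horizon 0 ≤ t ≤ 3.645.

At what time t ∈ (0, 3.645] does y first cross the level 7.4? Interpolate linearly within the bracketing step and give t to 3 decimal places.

t=0.000: state=(3.820, 1.570, 3.940)
step 1 (dt=0.005): k1=(-22.500, 33.662, -4.357), k2=(-21.096, 33.100, -4.100), k3=(-21.145, 33.131, -4.101), k4=(-19.786, 32.597, -3.854); state += dt/6·(k1+2k2+2k3+k4)
t=0.005: state=(3.714, 1.736, 3.919)
t=0.010: state=(3.622, 1.896, 3.901)
t=0.015: state=(3.542, 2.052, 3.886)
t=0.195: state=(5.044, 7.299, 5.173)
next step: t=0.200: state=(5.158, 7.465, 5.292) — y has crossed 7.4
linear interpolation between t=0.195 (7.29928) and t=0.200 (7.46465) → t≈0.198

t = 0.198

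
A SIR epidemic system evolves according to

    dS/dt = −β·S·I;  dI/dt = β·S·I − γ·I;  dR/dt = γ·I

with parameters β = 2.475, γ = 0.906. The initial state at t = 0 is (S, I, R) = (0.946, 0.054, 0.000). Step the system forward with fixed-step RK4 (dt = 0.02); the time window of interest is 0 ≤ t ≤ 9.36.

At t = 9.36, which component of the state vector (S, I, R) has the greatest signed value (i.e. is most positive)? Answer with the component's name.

t=0.000: state=(0.946, 0.054, 0.000)
step 1 (dt=0.02): k1=(-0.126, 0.078, 0.049), k2=(-0.128, 0.078, 0.050), k3=(-0.128, 0.078, 0.050), k4=(-0.130, 0.079, 0.050); state += dt/6·(k1+2k2+2k3+k4)
t=0.020: state=(0.943, 0.056, 0.001)
t=0.040: state=(0.941, 0.057, 0.002)
t=0.060: state=(0.938, 0.059, 0.003)
continuing one RK4 step at a time; state shown every 25 steps (Δt=0.5):
t=0.500: state=(0.859, 0.105, 0.035)
t=1.000: state=(0.722, 0.179, 0.099)
t=1.500: state=(0.552, 0.251, 0.197)
t=2.000: state=(0.394, 0.285, 0.321)
t=2.500: state=(0.278, 0.274, 0.449)
t=3.000: state=(0.203, 0.233, 0.564)
t=3.500: state=(0.156, 0.185, 0.659)
t=4.000: state=(0.128, 0.140, 0.732)
t=4.500: state=(0.110, 0.103, 0.787)
t=5.000: state=(0.099, 0.074, 0.827)
t=5.500: state=(0.091, 0.053, 0.855)
t=6.000: state=(0.086, 0.038, 0.876)
t=6.500: state=(0.083, 0.027, 0.890)
t=7.000: state=(0.081, 0.019, 0.900)
t=7.500: state=(0.079, 0.013, 0.908)
t=8.000: state=(0.078, 0.009, 0.913)
t=8.500: state=(0.077, 0.006, 0.916)
t=9.000: state=(0.077, 0.005, 0.919)
t=9.360: state=(0.077, 0.003, 0.920)
compare at T: S=0.077, I=0.003, R=0.920

largest component: R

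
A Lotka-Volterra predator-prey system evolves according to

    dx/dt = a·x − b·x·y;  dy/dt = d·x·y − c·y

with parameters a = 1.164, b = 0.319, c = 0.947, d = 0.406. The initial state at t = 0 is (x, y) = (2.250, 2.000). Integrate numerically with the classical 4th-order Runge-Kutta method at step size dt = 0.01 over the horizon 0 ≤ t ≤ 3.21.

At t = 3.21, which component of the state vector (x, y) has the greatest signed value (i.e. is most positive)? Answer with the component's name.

t=0.000: state=(2.250, 2.000)
step 1 (dt=0.01): k1=(1.183, -0.067), k2=(1.187, -0.062), k3=(1.187, -0.062), k4=(1.190, -0.057); state += dt/6·(k1+2k2+2k3+k4)
t=0.010: state=(2.262, 1.999)
t=0.020: state=(2.274, 1.999)
t=0.030: state=(2.286, 1.998)
continuing one RK4 step at a time; state shown every 20 steps (Δt=0.2):
t=0.200: state=(2.500, 2.007)
t=0.400: state=(2.772, 2.056)
t=0.600: state=(3.060, 2.156)
t=0.800: state=(3.350, 2.314)
t=1.000: state=(3.622, 2.542)
t=1.200: state=(3.851, 2.850)
t=1.400: state=(4.004, 3.246)
t=1.600: state=(4.047, 3.728)
t=1.800: state=(3.958, 4.273)
t=2.000: state=(3.736, 4.836)
t=2.200: state=(3.405, 5.351)
t=2.400: state=(3.014, 5.747)
t=2.600: state=(2.615, 5.976)
t=2.800: state=(2.249, 6.022)
t=3.000: state=(1.938, 5.904)
t=3.200: state=(1.691, 5.658)
t=3.210: state=(1.680, 5.644)
compare at T: x=1.680, y=5.644

largest component: y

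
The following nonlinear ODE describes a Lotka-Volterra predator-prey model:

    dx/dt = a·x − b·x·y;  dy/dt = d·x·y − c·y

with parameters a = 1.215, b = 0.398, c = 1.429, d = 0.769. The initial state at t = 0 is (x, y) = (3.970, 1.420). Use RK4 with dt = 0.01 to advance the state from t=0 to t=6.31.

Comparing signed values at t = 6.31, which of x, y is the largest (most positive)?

largest component: y

t=0.000: state=(3.970, 1.420)
step 1 (dt=0.01): k1=(2.580, 2.306), k2=(2.570, 2.339), k3=(2.570, 2.339), k4=(2.559, 2.372); state += dt/6·(k1+2k2+2k3+k4)
t=0.010: state=(3.996, 1.443)
t=0.020: state=(4.021, 1.467)
t=0.030: state=(4.046, 1.492)
continuing one RK4 step at a time; state shown every 25 steps (Δt=0.25):
t=0.250: state=(4.502, 2.253)
t=0.500: state=(4.544, 3.803)
t=0.750: state=(3.789, 6.003)
t=1.000: state=(2.565, 7.745)
t=1.250: state=(1.568, 8.005)
t=1.500: state=(0.995, 7.122)
t=1.750: state=(0.706, 5.848)
t=2.000: state=(0.569, 4.617)
t=2.250: state=(0.514, 3.581)
t=2.500: state=(0.509, 2.762)
t=2.750: state=(0.541, 2.137)
t=3.000: state=(0.607, 1.668)
t=3.250: state=(0.710, 1.324)
t=3.500: state=(0.854, 1.076)
t=3.750: state=(1.049, 0.903)
t=4.000: state=(1.307, 0.791)
t=4.250: state=(1.643, 0.734)
t=4.500: state=(2.070, 0.733)
t=4.750: state=(2.601, 0.802)
t=5.000: state=(3.229, 0.981)
t=5.250: state=(3.902, 1.362)
t=5.500: state=(4.462, 2.137)
t=5.750: state=(4.575, 3.602)
t=6.000: state=(3.902, 5.768)
t=6.250: state=(2.691, 7.626)
t=6.310: state=(2.405, 7.873)
compare at T: x=2.405, y=7.873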